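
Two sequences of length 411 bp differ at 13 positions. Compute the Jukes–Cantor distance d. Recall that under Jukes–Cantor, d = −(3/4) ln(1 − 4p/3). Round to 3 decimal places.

0.032

p = 13/411 ≈ 0.03163.
d = −(3/4) ln(1 − 4p/3) = −0.75 ln(1 − 0.042173) = −0.75 ln(0.957827)
  = −0.75 × (-0.043088) = 0.032316 substitutions/site.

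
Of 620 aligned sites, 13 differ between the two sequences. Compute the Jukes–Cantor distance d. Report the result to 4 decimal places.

0.0213

p = 13/620 ≈ 0.020968.
d = −(3/4) ln(1 − 4p/3) = −0.75 ln(1 − 0.027957) = −0.75 ln(0.972043)
  = −0.75 × (-0.028355) = 0.021266 substitutions/site.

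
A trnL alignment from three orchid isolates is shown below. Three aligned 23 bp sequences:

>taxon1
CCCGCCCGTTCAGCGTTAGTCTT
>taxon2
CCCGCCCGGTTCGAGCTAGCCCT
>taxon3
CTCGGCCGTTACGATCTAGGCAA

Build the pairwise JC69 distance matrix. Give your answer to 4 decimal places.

taxon1–taxon2: 7/23 sites differ → p ≈ 0.304348, d = −0.75 ln(1 − 0.405797) = 0.390401 ≈ 0.3904.
taxon1–taxon3: 10/23 sites differ → p ≈ 0.434783, d = −0.75 ln(1 − 0.579711) = 0.650110 ≈ 0.6501.
taxon2–taxon3: 8/23 sites differ → p ≈ 0.347826, d = −0.75 ln(1 − 0.463768) = 0.467391 ≈ 0.4674.

d(taxon1,taxon2) = 0.3904, d(taxon1,taxon3) = 0.6501, d(taxon2,taxon3) = 0.4674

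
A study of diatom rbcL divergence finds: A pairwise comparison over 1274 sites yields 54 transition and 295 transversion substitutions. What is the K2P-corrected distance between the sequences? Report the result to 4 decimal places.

0.3456

P = 54/1274 ≈ 0.042386 and Q = 295/1274 ≈ 0.231554.
Under the Kimura two-parameter model, d = −½ ln(1 − 2P − Q) − ¼ ln(1 − 2Q).
1 − 2P − Q = 0.683674, giving −½ ln(0.683674) = 0.190137.
1 − 2Q = 0.536892, giving −¼ ln(0.536892) = 0.155490.
d = 0.190137 + 0.155490 = 0.345627.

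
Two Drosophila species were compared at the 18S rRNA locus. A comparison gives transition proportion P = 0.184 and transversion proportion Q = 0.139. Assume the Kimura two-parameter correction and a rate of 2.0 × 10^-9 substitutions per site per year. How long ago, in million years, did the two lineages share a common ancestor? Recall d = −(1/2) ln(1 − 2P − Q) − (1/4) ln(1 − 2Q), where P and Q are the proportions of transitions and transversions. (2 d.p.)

Under the Kimura two-parameter model, d = −½ ln(1 − 2P − Q) − ¼ ln(1 − 2Q).
1 − 2P − Q = 0.493, giving −½ ln(0.493) = 0.353623.
1 − 2Q = 0.722, giving −¼ ln(0.722) = 0.081433.
d = 0.353623 + 0.081433 = 0.435056.
Under a molecular clock d = 2μt, so t = d/(2μ) = 0.435056 / (2 × 2.0 × 10^-9) = 108.76 million years.

108.76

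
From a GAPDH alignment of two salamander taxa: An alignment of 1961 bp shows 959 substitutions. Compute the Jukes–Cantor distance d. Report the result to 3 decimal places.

p = 959/1961 ≈ 0.489036.
d = −(3/4) ln(1 − 4p/3) = −0.75 ln(1 − 0.652048) = −0.75 ln(0.347952)
  = −0.75 × (-1.055691) = 0.791768 substitutions/site.

0.792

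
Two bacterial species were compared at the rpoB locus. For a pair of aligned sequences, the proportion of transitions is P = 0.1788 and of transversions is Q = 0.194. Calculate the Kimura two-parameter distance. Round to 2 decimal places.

Under the Kimura two-parameter model, d = −½ ln(1 − 2P − Q) − ¼ ln(1 − 2Q).
1 − 2P − Q = 0.4484, giving −½ ln(0.4484) = 0.401035.
1 − 2Q = 0.612, giving −¼ ln(0.612) = 0.122756.
d = 0.401035 + 0.122756 = 0.523791.

0.52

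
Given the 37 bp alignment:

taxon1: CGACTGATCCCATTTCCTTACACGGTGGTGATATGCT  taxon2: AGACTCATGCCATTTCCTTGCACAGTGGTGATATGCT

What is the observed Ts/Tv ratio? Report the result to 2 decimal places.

0.67

Transitions are A↔G and C↔T; transversions are all other mismatches.
Transitions: 2. Transversions: 3.
R = 2/3 = 0.666666… ≈ 0.67 (to 2 d.p.).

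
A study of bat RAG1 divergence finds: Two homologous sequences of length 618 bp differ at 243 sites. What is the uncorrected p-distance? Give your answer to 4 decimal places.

p = 243/618 = 0.393203… ≈ 0.3932 (to 4 d.p.).

0.3932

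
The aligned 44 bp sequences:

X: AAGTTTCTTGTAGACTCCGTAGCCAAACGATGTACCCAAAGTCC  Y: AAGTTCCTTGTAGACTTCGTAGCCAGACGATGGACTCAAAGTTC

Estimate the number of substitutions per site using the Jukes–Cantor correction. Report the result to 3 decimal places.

0.151

The sequences differ at 6 of 44 sites (6, 17, 26, 33, 36, 43), so p = 6/44 ≈ 0.136364.
d = −(3/4) ln(1 − 4p/3) = −0.75 ln(1 − 0.181819) = −0.75 ln(0.818181)
  = −0.75 × (-0.200672) = 0.150504 substitutions/site.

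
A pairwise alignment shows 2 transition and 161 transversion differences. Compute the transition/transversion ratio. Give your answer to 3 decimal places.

0.012

R = 2/161 = 0.012422… ≈ 0.012 (to 3 d.p.).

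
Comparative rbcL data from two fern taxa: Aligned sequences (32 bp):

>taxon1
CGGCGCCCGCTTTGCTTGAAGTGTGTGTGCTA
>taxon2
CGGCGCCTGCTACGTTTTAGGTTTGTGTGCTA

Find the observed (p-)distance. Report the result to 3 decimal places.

The sequences differ at 7 of 32 positions (sites 8, 12, 13, 15, 18, 20, 23).
p = 7/32 = 0.21875 ≈ 0.219 (to 3 d.p.).

0.219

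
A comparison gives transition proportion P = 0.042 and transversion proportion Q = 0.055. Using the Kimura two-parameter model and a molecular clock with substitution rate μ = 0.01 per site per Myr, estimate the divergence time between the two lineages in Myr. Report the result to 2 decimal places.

Under the Kimura two-parameter model, d = −½ ln(1 − 2P − Q) − ¼ ln(1 − 2Q).
1 − 2P − Q = 0.861, giving −½ ln(0.861) = 0.074830.
1 − 2Q = 0.89, giving −¼ ln(0.89) = 0.029133.
d = 0.074830 + 0.029133 = 0.103963.
Under a molecular clock d = 2μt, so t = d/(2μ) = 0.103963 / (2 × 0.01) = 5.20 Myr.

5.20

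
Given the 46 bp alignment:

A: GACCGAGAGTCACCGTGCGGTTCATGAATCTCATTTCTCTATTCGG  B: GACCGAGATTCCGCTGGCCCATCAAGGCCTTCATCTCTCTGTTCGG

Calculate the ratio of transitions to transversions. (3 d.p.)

0.500

Transitions are A↔G and C↔T; transversions are all other mismatches.
Transitions: 5. Transversions: 10.
R = 5/10 = 0.500.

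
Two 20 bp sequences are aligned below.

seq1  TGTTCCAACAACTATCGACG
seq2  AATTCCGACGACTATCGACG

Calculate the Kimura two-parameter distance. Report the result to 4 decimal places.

0.2417

Of 20 sites, 3 differences are transitions and 1 are transversions, so P = 3/20 = 0.15 and Q = 1/20 = 0.05.
Under the Kimura two-parameter model, d = −½ ln(1 − 2P − Q) − ¼ ln(1 − 2Q).
1 − 2P − Q = 0.65, giving −½ ln(0.65) = 0.215391.
1 − 2Q = 0.9, giving −¼ ln(0.9) = 0.026340.
d = 0.215391 + 0.026340 = 0.241731.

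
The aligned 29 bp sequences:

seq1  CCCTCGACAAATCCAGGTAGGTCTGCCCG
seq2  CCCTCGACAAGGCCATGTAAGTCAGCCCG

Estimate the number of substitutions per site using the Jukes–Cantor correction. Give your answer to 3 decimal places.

0.196

The sequences differ at 5 of 29 sites (11, 12, 16, 20, 24), so p = 5/29 ≈ 0.172414.
d = −(3/4) ln(1 − 4p/3) = −0.75 ln(1 − 0.229885) = −0.75 ln(0.770115)
  = −0.75 × (-0.261215) = 0.195911 substitutions/site.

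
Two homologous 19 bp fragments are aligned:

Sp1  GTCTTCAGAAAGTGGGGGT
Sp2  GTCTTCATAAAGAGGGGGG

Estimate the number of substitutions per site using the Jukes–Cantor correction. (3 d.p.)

0.177

The sequences differ at 3 of 19 sites (8, 13, 19), so p = 3/19 ≈ 0.157895.
d = −(3/4) ln(1 − 4p/3) = −0.75 ln(1 − 0.210527) = −0.75 ln(0.789473)
  = −0.75 × (-0.236390) = 0.177293 substitutions/site.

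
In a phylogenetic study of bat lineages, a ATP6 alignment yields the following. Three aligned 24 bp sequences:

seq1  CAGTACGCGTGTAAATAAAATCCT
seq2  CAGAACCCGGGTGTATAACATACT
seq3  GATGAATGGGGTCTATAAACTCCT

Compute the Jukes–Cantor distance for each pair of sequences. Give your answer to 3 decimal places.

seq1–seq2: 7/24 sites differ → p ≈ 0.291667, d = −0.75 ln(1 − 0.388889) = 0.369358 ≈ 0.369.
seq1–seq3: 10/24 sites differ → p ≈ 0.416667, d = −0.75 ln(1 − 0.555556) = 0.608198 ≈ 0.608.
seq2–seq3: 10/24 sites differ → p ≈ 0.416667, d = −0.75 ln(1 − 0.555556) = 0.608198 ≈ 0.608.

d(seq1,seq2) = 0.369, d(seq1,seq3) = 0.608, d(seq2,seq3) = 0.608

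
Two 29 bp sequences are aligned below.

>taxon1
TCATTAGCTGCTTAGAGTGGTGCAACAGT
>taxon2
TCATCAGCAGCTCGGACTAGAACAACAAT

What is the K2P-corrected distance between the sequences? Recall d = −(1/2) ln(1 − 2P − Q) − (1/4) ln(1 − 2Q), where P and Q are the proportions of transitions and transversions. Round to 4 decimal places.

0.4221

Of 29 sites, 6 differences are transitions and 3 are transversions, so P = 6/29 ≈ 0.206897 and Q = 3/29 ≈ 0.103448.
Under the Kimura two-parameter model, d = −½ ln(1 − 2P − Q) − ¼ ln(1 − 2Q).
1 − 2P − Q = 0.482758, giving −½ ln(0.482758) = 0.364120.
1 − 2Q = 0.793104, giving −¼ ln(0.793104) = 0.057950.
d = 0.364120 + 0.057950 = 0.422070.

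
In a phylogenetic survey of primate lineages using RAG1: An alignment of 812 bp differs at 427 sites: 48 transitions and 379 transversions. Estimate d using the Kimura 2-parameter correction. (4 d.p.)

P = 48/812 ≈ 0.059113 and Q = 379/812 ≈ 0.466749.
Under the Kimura two-parameter model, d = −½ ln(1 − 2P − Q) − ¼ ln(1 − 2Q).
1 − 2P − Q = 0.415025, giving −½ ln(0.415025) = 0.439708.
1 − 2Q = 0.066502, giving −¼ ln(0.066502) = 0.677631.
d = 0.439708 + 0.677631 = 1.117339.

1.1173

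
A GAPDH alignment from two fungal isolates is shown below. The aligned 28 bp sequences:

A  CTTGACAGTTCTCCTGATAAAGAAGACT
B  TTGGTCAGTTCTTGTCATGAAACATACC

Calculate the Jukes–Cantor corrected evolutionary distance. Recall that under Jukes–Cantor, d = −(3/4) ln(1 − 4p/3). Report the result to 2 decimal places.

The sequences differ at 11 of 28 sites, so p = 11/28 ≈ 0.392857.
d = −(3/4) ln(1 − 4p/3) = −0.75 ln(1 − 0.523809) = −0.75 ln(0.476191)
  = −0.75 × (-0.741936) = 0.556452 substitutions/site.

0.56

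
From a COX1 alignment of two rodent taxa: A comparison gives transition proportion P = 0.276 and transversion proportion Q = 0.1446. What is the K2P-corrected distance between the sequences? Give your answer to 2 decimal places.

Under the Kimura two-parameter model, d = −½ ln(1 − 2P − Q) − ¼ ln(1 − 2Q).
1 − 2P − Q = 0.3034, giving −½ ln(0.3034) = 0.596352.
1 − 2Q = 0.7108, giving −¼ ln(0.7108) = 0.085341.
d = 0.596352 + 0.085341 = 0.681693.

0.68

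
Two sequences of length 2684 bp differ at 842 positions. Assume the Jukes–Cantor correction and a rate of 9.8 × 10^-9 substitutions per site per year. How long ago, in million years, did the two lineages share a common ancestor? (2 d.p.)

20.73

p = 842/2684 ≈ 0.313711.
d = −(3/4) ln(1 − 4p/3) = −0.75 ln(1 − 0.418281) = −0.75 ln(0.581719)
  = −0.75 × (-0.541768) = 0.406326 substitutions/site.
Under a molecular clock d = 2μt, so t = d/(2μ) = 0.406326 / (2 × 9.8 × 10^-9) = 20.73 million years.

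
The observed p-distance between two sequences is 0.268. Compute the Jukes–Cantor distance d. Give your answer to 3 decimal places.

0.332

d = −(3/4) ln(1 − 4p/3) = −0.75 ln(1 − 0.357333) = −0.75 ln(0.642667)
  = −0.75 × (-0.442129) = 0.331597 substitutions/site.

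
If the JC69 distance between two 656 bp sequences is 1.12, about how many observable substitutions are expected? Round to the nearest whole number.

Invert JC69: p = (3/4)(1 − e^(−4d/3)) = 0.75 × (1 − e^(-1.493333)) = 0.75 × (1 − 0.224623) = 0.581533.
Expected differing sites = pL ≈ 0.581533 × 656 = 381.485648 ≈ 381.

381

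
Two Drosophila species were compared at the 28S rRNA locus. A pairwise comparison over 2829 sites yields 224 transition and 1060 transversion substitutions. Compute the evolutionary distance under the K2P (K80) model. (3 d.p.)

0.727

P = 224/2829 ≈ 0.07918 and Q = 1060/2829 ≈ 0.374691.
Under the Kimura two-parameter model, d = −½ ln(1 − 2P − Q) − ¼ ln(1 − 2Q).
1 − 2P − Q = 0.466949, giving −½ ln(0.466949) = 0.380768.
1 − 2Q = 0.250618, giving −¼ ln(0.250618) = 0.345956.
d = 0.380768 + 0.345956 = 0.726724.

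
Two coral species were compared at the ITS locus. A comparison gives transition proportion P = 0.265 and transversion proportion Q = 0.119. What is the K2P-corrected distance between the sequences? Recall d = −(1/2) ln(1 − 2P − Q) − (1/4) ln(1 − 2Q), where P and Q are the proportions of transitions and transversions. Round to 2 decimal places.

Under the Kimura two-parameter model, d = −½ ln(1 − 2P − Q) − ¼ ln(1 − 2Q).
1 − 2P − Q = 0.351, giving −½ ln(0.351) = 0.523485.
1 − 2Q = 0.762, giving −¼ ln(0.762) = 0.067952.
d = 0.523485 + 0.067952 = 0.591437.

0.59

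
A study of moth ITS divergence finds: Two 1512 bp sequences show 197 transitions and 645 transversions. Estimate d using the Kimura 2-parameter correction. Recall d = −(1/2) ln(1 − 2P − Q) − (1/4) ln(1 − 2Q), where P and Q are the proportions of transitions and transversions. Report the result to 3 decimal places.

1.061

P = 197/1512 ≈ 0.130291 and Q = 645/1512 ≈ 0.426587.
Under the Kimura two-parameter model, d = −½ ln(1 − 2P − Q) − ¼ ln(1 − 2Q).
1 − 2P − Q = 0.312831, giving −½ ln(0.312831) = 0.581046.
1 − 2Q = 0.146826, giving −¼ ln(0.146826) = 0.479627.
d = 0.581046 + 0.479627 = 1.060673.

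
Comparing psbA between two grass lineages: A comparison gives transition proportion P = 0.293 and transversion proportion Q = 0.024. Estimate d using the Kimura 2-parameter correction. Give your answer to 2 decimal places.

0.48

Under the Kimura two-parameter model, d = −½ ln(1 − 2P − Q) − ¼ ln(1 − 2Q).
1 − 2P − Q = 0.39, giving −½ ln(0.39) = 0.470804.
1 − 2Q = 0.952, giving −¼ ln(0.952) = 0.012298.
d = 0.470804 + 0.012298 = 0.483102.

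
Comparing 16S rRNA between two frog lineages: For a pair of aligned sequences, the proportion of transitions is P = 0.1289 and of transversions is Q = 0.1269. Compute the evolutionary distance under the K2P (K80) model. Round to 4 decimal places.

0.3160

Under the Kimura two-parameter model, d = −½ ln(1 − 2P − Q) − ¼ ln(1 − 2Q).
1 − 2P − Q = 0.6153, giving −½ ln(0.6153) = 0.242823.
1 − 2Q = 0.7462, giving −¼ ln(0.7462) = 0.073190.
d = 0.242823 + 0.073190 = 0.316013.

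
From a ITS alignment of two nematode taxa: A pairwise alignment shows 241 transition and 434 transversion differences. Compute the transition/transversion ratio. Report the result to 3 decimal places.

R = 241/434 = 0.555299… ≈ 0.555 (to 3 d.p.).

0.555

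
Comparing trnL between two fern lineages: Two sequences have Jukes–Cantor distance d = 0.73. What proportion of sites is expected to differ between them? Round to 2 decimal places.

0.47

p = (3/4)(1 − e^(−4d/3)) = 0.75 × (1 − e^(-0.973333)) = 0.75 × (1 − 0.377822) = 0.466634.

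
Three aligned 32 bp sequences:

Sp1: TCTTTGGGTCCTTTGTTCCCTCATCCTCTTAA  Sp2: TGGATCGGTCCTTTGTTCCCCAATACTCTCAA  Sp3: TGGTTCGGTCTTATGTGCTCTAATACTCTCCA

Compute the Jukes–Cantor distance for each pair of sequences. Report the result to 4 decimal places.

d(Sp1,Sp2) = 0.3041, d(Sp1,Sp3) = 0.4598, d(Sp2,Sp3) = 0.2586

Sp1–Sp2: 8/32 sites differ → p = 0.25, d = −0.75 ln(1 − 0.333333) = 0.304098 ≈ 0.3041.
Sp1–Sp3: 11/32 sites differ → p = 0.34375, d = −0.75 ln(1 − 0.458333) = 0.459828 ≈ 0.4598.
Sp2–Sp3: 7/32 sites differ → p = 0.21875, d = −0.75 ln(1 − 0.291667) = 0.258631 ≈ 0.2586.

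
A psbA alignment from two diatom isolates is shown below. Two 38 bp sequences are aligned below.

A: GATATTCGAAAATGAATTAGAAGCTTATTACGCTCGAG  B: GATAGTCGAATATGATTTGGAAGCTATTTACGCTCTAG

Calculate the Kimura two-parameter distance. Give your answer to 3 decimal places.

0.213

Of 38 sites, 1 differences are transitions and 6 are transversions, so P = 1/38 ≈ 0.026316 and Q = 6/38 ≈ 0.157895.
Under the Kimura two-parameter model, d = −½ ln(1 − 2P − Q) − ¼ ln(1 − 2Q).
1 − 2P − Q = 0.789473, giving −½ ln(0.789473) = 0.118195.
1 − 2Q = 0.68421, giving −¼ ln(0.68421) = 0.094873.
d = 0.118195 + 0.094873 = 0.213068.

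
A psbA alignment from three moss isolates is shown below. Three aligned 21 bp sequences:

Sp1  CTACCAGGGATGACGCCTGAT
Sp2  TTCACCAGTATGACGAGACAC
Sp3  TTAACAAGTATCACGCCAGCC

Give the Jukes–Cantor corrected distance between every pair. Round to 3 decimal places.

d(Sp1,Sp2) = 0.899, d(Sp1,Sp3) = 0.532, d(Sp2,Sp3) = 0.441

Sp1–Sp2: 11/21 sites differ → p ≈ 0.52381, d = −0.75 ln(1 − 0.698413) = 0.899023 ≈ 0.899.
Sp1–Sp3: 8/21 sites differ → p ≈ 0.380952, d = −0.75 ln(1 − 0.507936) = 0.531860 ≈ 0.532.
Sp2–Sp3: 7/21 sites differ → p ≈ 0.333333, d = −0.75 ln(1 − 0.444444) = 0.440839 ≈ 0.441.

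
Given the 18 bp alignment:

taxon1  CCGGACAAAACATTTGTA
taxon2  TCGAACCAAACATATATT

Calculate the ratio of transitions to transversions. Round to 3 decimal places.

1.000

Transitions are A↔G and C↔T; transversions are all other mismatches.
Transitions: 3. Transversions: 3.
R = 3/3 = 1.000.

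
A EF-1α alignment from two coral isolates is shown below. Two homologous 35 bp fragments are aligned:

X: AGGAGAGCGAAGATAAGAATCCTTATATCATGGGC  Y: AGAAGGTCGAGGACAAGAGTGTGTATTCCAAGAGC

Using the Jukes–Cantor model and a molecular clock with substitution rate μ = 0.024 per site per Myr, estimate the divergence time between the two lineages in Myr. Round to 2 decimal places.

10.68

The sequences differ at 13 of 35 sites, so p = 13/35 ≈ 0.371429.
d = −(3/4) ln(1 − 4p/3) = −0.75 ln(1 − 0.495239) = −0.75 ln(0.504761)
  = −0.75 × (-0.683670) = 0.512753 substitutions/site.
Under a molecular clock d = 2μt, so t = d/(2μ) = 0.512753 / (2 × 0.024) = 10.68 Myr.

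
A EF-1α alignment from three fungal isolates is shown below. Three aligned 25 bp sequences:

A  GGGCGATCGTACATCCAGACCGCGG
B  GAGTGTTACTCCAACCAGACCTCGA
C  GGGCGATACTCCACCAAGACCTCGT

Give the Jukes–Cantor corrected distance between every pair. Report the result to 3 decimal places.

A–B: 9/25 sites differ → p = 0.36, d = −0.75 ln(1 − 0.48) = 0.490445 ≈ 0.490.
A–C: 7/25 sites differ → p = 0.28, d = −0.75 ln(1 − 0.373333) = 0.350505 ≈ 0.351.
B–C: 6/25 sites differ → p = 0.24, d = −0.75 ln(1 − 0.32) = 0.289247 ≈ 0.289.

d(A,B) = 0.490, d(A,C) = 0.351, d(B,C) = 0.289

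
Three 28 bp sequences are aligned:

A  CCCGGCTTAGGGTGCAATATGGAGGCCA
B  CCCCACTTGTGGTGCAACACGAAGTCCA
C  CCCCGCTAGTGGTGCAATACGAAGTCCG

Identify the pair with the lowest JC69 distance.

B and C

A–B: 8/28 differ, p = 0.286, d = 0.360.
A–C: 8/28 differ, p = 0.286, d = 0.360.
B–C: 4/28 differ, p = 0.143, d = 0.158.
The smallest distance is between B and C.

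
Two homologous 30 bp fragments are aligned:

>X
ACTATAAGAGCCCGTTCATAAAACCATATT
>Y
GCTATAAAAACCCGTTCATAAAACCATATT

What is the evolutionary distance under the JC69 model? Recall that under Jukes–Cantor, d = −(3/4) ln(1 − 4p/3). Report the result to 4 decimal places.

0.1073

The sequences differ at 3 of 30 sites (1, 8, 10), so p = 3/30 = 0.1.
d = −(3/4) ln(1 − 4p/3) = −0.75 ln(1 − 0.133333) = −0.75 ln(0.866667)
  = −0.75 × (-0.143100) = 0.107325 substitutions/site.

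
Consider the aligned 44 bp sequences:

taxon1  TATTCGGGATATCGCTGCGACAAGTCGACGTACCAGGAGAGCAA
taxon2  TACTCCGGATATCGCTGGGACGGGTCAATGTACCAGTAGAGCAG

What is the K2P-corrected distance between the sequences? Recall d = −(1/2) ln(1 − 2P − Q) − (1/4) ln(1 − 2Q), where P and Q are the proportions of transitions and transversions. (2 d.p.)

0.25

Of 44 sites, 6 differences are transitions and 3 are transversions, so P = 6/44 ≈ 0.136364 and Q = 3/44 ≈ 0.068182.
Under the Kimura two-parameter model, d = −½ ln(1 − 2P − Q) − ¼ ln(1 − 2Q).
1 − 2P − Q = 0.65909, giving −½ ln(0.65909) = 0.208448.
1 − 2Q = 0.863636, giving −¼ ln(0.863636) = 0.036651.
d = 0.208448 + 0.036651 = 0.245099.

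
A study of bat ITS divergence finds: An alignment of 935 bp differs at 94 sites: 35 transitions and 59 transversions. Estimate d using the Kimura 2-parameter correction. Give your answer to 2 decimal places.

P = 35/935 ≈ 0.037433 and Q = 59/935 ≈ 0.063102.
Under the Kimura two-parameter model, d = −½ ln(1 − 2P − Q) − ¼ ln(1 − 2Q).
1 − 2P − Q = 0.862032, giving −½ ln(0.862032) = 0.074231.
1 − 2Q = 0.873796, giving −¼ ln(0.873796) = 0.033727.
d = 0.074231 + 0.033727 = 0.107958.

0.11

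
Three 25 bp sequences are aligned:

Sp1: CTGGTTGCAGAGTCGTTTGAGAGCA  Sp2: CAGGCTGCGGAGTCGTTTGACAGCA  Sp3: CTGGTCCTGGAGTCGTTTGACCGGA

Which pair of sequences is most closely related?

Sp1 and Sp2

Sp1–Sp2: 4/25 differ, p = 0.160, d = 0.180.
Sp1–Sp3: 7/25 differ, p = 0.280, d = 0.351.
Sp2–Sp3: 7/25 differ, p = 0.280, d = 0.351.
The smallest distance is between Sp1 and Sp2.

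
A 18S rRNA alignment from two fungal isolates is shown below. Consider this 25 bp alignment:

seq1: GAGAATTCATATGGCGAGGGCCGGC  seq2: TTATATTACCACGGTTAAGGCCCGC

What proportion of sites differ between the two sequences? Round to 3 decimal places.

The sequences differ at 12 of 25 positions.
p = 12/25 = 0.480.

0.480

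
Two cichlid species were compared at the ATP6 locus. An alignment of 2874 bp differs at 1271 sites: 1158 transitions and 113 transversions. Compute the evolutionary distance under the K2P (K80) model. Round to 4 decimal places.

0.9532

P = 1158/2874 ≈ 0.402923 and Q = 113/2874 ≈ 0.039318.
Under the Kimura two-parameter model, d = −½ ln(1 − 2P − Q) − ¼ ln(1 − 2Q).
1 − 2P − Q = 0.154836, giving −½ ln(0.154836) = 0.932694.
1 − 2Q = 0.921364, giving −¼ ln(0.921364) = 0.020475.
d = 0.932694 + 0.020475 = 0.953169.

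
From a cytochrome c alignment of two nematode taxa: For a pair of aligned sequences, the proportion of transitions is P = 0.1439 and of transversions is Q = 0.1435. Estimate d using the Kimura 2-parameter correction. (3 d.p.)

Under the Kimura two-parameter model, d = −½ ln(1 − 2P − Q) − ¼ ln(1 − 2Q).
1 − 2P − Q = 0.5687, giving −½ ln(0.5687) = 0.282201.
1 − 2Q = 0.713, giving −¼ ln(0.713) = 0.084568.
d = 0.282201 + 0.084568 = 0.366769.

0.367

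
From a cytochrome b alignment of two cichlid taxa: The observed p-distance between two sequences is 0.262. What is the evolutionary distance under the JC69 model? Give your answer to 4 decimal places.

d = −(3/4) ln(1 − 4p/3) = −0.75 ln(1 − 0.349333) = −0.75 ln(0.650667)
  = −0.75 × (-0.429757) = 0.322318 substitutions/site.

0.3223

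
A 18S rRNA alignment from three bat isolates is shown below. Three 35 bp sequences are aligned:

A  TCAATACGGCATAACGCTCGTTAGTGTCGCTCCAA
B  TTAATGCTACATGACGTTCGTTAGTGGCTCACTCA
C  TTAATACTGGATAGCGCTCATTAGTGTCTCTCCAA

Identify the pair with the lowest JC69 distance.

A–B: 11/35 differ, p = 0.314, d = 0.407.
A–C: 6/35 differ, p = 0.171, d = 0.195.
B–C: 11/35 differ, p = 0.314, d = 0.407.
The smallest distance is between A and C.

A and C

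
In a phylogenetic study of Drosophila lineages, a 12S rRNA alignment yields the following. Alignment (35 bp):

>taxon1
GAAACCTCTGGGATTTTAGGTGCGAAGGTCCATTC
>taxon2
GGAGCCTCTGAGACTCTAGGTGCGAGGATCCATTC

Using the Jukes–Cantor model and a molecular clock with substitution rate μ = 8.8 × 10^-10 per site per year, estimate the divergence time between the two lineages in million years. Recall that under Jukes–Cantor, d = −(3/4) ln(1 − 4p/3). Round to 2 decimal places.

132.17

The sequences differ at 7 of 35 sites (2, 4, 11, 14, 16, 26, 28), so p = 7/35 = 0.2.
d = −(3/4) ln(1 − 4p/3) = −0.75 ln(1 − 0.266667) = −0.75 ln(0.733333)
  = −0.75 × (-0.310155) = 0.232616 substitutions/site.
Under a molecular clock d = 2μt, so t = d/(2μ) = 0.232616 / (2 × 8.8 × 10^-10) = 132.17 million years.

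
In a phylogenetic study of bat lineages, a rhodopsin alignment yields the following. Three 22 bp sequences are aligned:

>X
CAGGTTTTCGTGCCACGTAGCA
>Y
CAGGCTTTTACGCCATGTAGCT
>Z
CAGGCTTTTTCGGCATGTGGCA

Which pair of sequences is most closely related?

Y and Z

X–Y: 6/22 differ, p = 0.273, d = 0.339.
X–Z: 7/22 differ, p = 0.318, d = 0.414.
Y–Z: 4/22 differ, p = 0.182, d = 0.208.
The smallest distance is between Y and Z.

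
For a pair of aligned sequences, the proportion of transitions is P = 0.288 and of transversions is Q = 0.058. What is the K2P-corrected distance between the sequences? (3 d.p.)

0.533

Under the Kimura two-parameter model, d = −½ ln(1 − 2P − Q) − ¼ ln(1 − 2Q).
1 − 2P − Q = 0.366, giving −½ ln(0.366) = 0.502561.
1 − 2Q = 0.884, giving −¼ ln(0.884) = 0.030825.
d = 0.502561 + 0.030825 = 0.533386.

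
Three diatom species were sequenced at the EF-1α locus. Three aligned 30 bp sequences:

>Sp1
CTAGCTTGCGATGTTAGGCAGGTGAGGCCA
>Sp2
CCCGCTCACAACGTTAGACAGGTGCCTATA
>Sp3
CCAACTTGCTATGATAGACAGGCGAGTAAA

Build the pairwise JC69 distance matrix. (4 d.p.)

Sp1–Sp2: 12/30 sites differ → p = 0.4, d = −0.75 ln(1 − 0.533333) = 0.571605 ≈ 0.5716.
Sp1–Sp3: 9/30 sites differ → p = 0.3, d = −0.75 ln(1 − 0.4) = 0.383119 ≈ 0.3831.
Sp2–Sp3: 11/30 sites differ → p ≈ 0.366667, d = −0.75 ln(1 − 0.488889) = 0.503376 ≈ 0.5034.

d(Sp1,Sp2) = 0.5716, d(Sp1,Sp3) = 0.3831, d(Sp2,Sp3) = 0.5034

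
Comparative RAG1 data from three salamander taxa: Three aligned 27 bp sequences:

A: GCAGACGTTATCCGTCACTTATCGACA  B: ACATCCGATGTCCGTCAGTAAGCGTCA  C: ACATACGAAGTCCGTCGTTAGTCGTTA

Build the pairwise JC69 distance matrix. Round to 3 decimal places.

d(A,B) = 0.441, d(A,C) = 0.588, d(B,C) = 0.318

A–B: 9/27 sites differ → p ≈ 0.333333, d = −0.75 ln(1 − 0.444444) = 0.440839 ≈ 0.441.
A–C: 11/27 sites differ → p ≈ 0.407407, d = −0.75 ln(1 − 0.543209) = 0.587647 ≈ 0.588.
B–C: 7/27 sites differ → p ≈ 0.259259, d = −0.75 ln(1 − 0.345679) = 0.318118 ≈ 0.318.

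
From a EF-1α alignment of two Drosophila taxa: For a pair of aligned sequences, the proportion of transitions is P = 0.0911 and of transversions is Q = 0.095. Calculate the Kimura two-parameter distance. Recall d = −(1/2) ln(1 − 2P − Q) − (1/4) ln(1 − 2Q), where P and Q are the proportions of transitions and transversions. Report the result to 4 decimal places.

0.2150

Under the Kimura two-parameter model, d = −½ ln(1 − 2P − Q) − ¼ ln(1 − 2Q).
1 − 2P − Q = 0.7228, giving −½ ln(0.7228) = 0.162311.
1 − 2Q = 0.81, giving −¼ ln(0.81) = 0.052680.
d = 0.162311 + 0.052680 = 0.214991.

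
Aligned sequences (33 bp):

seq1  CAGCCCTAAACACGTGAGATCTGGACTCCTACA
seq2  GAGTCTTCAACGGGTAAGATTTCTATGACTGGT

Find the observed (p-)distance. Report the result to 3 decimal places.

0.485

The sequences differ at 16 of 33 positions.
p = 16/33 = 0.484848… ≈ 0.485 (to 3 d.p.).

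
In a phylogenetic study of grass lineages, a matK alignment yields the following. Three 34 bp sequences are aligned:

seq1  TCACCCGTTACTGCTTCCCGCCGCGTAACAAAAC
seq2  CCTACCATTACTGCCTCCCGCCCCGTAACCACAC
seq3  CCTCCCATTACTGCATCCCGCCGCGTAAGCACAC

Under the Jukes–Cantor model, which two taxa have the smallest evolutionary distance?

seq1–seq2: 8/34 differ, p = 0.235, d = 0.282.
seq1–seq3: 7/34 differ, p = 0.206, d = 0.241.
seq2–seq3: 4/34 differ, p = 0.118, d = 0.128.
The smallest distance is between seq2 and seq3.

seq2 and seq3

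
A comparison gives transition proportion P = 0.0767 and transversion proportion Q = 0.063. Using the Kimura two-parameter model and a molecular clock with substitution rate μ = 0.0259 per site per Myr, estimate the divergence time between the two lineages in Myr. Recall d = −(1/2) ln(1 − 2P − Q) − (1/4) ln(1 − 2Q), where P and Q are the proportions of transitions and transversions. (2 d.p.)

3.00

Under the Kimura two-parameter model, d = −½ ln(1 − 2P − Q) − ¼ ln(1 − 2Q).
1 − 2P − Q = 0.7836, giving −½ ln(0.7836) = 0.121928.
1 − 2Q = 0.874, giving −¼ ln(0.874) = 0.033669.
d = 0.121928 + 0.033669 = 0.155597.
Under a molecular clock d = 2μt, so t = d/(2μ) = 0.155597 / (2 × 0.0259) = 3.00 Myr.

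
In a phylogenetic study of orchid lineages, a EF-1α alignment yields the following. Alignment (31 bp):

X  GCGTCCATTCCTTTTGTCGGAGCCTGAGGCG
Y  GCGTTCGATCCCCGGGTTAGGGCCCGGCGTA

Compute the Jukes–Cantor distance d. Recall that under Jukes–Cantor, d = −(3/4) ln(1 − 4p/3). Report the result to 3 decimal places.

0.777

The sequences differ at 15 of 31 sites, so p = 15/31 ≈ 0.483871.
d = −(3/4) ln(1 − 4p/3) = −0.75 ln(1 − 0.645161) = −0.75 ln(0.354839)
  = −0.75 × (-1.036091) = 0.777068 substitutions/site.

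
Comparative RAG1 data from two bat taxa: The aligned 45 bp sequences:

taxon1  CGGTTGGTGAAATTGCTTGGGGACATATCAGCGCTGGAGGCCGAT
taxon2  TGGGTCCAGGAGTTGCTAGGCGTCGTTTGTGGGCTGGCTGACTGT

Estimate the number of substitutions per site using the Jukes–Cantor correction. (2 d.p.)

The sequences differ at 20 of 45 sites, so p = 20/45 ≈ 0.444444.
d = −(3/4) ln(1 − 4p/3) = −0.75 ln(1 − 0.592592) = −0.75 ln(0.407408)
  = −0.75 × (-0.897940) = 0.673455 substitutions/site.

0.67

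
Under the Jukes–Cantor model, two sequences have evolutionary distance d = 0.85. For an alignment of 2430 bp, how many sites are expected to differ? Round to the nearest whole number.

Invert JC69: p = (3/4)(1 − e^(−4d/3)) = 0.75 × (1 − e^(-1.133333)) = 0.75 × (1 − 0.321958) = 0.508532.
Expected differing sites = pL ≈ 0.508532 × 2430 = 1235.73276 ≈ 1236.

1236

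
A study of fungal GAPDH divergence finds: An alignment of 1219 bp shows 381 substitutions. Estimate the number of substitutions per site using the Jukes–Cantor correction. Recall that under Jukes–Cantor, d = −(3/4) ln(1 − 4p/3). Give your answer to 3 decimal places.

0.404

p = 381/1219 ≈ 0.312551.
d = −(3/4) ln(1 − 4p/3) = −0.75 ln(1 − 0.416735) = −0.75 ln(0.583265)
  = −0.75 × (-0.539114) = 0.404336 substitutions/site.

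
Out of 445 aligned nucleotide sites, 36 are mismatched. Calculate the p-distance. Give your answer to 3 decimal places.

0.081

p = 36/445 = 0.080898… ≈ 0.081 (to 3 d.p.).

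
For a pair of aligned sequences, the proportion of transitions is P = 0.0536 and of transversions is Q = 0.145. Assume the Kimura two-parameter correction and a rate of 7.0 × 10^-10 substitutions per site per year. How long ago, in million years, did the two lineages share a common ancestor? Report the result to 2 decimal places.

164.95

Under the Kimura two-parameter model, d = −½ ln(1 − 2P − Q) − ¼ ln(1 − 2Q).
1 − 2P − Q = 0.7478, giving −½ ln(0.7478) = 0.145310.
1 − 2Q = 0.71, giving −¼ ln(0.71) = 0.085623.
d = 0.145310 + 0.085623 = 0.230933.
Under a molecular clock d = 2μt, so t = d/(2μ) = 0.230933 / (2 × 7.0 × 10^-10) = 164.95 million years.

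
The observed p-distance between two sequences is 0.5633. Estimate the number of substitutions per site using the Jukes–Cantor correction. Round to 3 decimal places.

1.043

d = −(3/4) ln(1 − 4p/3) = −0.75 ln(1 − 0.751067) = −0.75 ln(0.248933)
  = −0.75 × (-1.390571) = 1.042928 substitutions/site.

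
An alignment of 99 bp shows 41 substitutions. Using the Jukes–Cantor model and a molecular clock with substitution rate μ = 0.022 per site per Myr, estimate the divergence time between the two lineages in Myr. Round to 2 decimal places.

13.69

p = 41/99 ≈ 0.414141.
d = −(3/4) ln(1 − 4p/3) = −0.75 ln(1 − 0.552188) = −0.75 ln(0.447812)
  = −0.75 × (-0.803382) = 0.602537 substitutions/site.
Under a molecular clock d = 2μt, so t = d/(2μ) = 0.602537 / (2 × 0.022) = 13.69 Myr.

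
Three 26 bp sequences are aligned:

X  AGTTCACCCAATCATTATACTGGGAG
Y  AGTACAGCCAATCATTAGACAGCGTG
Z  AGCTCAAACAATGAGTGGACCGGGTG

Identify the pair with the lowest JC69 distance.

X–Y: 6/26 differ, p = 0.231, d = 0.276.
X–Z: 9/26 differ, p = 0.346, d = 0.464.
Y–Z: 9/26 differ, p = 0.346, d = 0.464.
The smallest distance is between X and Y.

X and Y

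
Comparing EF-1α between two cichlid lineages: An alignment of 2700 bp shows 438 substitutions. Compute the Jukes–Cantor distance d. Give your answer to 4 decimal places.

p = 438/2700 ≈ 0.162222.
d = −(3/4) ln(1 − 4p/3) = −0.75 ln(1 − 0.216296) = −0.75 ln(0.783704)
  = −0.75 × (-0.243724) = 0.182793 substitutions/site.

0.1828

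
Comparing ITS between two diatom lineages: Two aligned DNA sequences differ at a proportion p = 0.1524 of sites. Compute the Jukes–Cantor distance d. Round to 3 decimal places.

0.170

d = −(3/4) ln(1 − 4p/3) = −0.75 ln(1 − 0.2032) = −0.75 ln(0.7968)
  = −0.75 × (-0.227152) = 0.170364 substitutions/site.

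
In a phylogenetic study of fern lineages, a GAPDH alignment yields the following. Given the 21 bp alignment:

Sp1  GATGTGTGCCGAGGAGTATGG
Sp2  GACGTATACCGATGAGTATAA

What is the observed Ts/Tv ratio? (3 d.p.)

5.000

Transitions are A↔G and C↔T; transversions are all other mismatches.
Transitions: 5. Transversions: 1.
R = 5/1 = 5.000.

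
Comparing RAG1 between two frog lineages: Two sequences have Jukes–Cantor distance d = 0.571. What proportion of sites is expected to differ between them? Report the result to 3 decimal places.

0.400

p = (3/4)(1 − e^(−4d/3)) = 0.75 × (1 − e^(-0.761333)) = 0.75 × (1 − 0.467043) = 0.399718.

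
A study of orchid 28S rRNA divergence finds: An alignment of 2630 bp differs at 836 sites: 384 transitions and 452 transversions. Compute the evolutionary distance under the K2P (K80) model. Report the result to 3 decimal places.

0.417

P = 384/2630 ≈ 0.146008 and Q = 452/2630 ≈ 0.171863.
Under the Kimura two-parameter model, d = −½ ln(1 − 2P − Q) − ¼ ln(1 − 2Q).
1 − 2P − Q = 0.536121, giving −½ ln(0.536121) = 0.311698.
1 − 2Q = 0.656274, giving −¼ ln(0.656274) = 0.105294.
d = 0.311698 + 0.105294 = 0.416992.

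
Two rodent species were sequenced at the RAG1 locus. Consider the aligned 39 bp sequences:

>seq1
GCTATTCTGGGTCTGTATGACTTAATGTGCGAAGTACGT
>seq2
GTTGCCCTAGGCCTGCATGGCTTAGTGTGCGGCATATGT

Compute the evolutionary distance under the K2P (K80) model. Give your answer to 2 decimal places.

0.53

Of 39 sites, 12 differences are transitions and 1 are transversions, so P = 12/39 ≈ 0.307692 and Q = 1/39 ≈ 0.025641.
Under the Kimura two-parameter model, d = −½ ln(1 − 2P − Q) − ¼ ln(1 − 2Q).
1 − 2P − Q = 0.358975, giving −½ ln(0.358975) = 0.512251.
1 − 2Q = 0.948718, giving −¼ ln(0.948718) = 0.013161.
d = 0.512251 + 0.013161 = 0.525412.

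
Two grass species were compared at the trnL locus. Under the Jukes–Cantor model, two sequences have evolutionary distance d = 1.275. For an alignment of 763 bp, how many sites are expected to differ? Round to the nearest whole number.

468

Invert JC69: p = (3/4)(1 − e^(−4d/3)) = 0.75 × (1 − e^(-1.7)) = 0.75 × (1 − 0.182684) = 0.612987.
Expected differing sites = pL ≈ 0.612987 × 763 = 467.709081 ≈ 468.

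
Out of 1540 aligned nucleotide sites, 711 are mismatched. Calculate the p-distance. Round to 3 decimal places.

0.462

p = 711/1540 = 0.461688… ≈ 0.462 (to 3 d.p.).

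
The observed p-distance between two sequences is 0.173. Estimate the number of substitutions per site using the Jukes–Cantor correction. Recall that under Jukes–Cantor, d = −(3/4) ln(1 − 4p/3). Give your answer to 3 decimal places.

d = −(3/4) ln(1 − 4p/3) = −0.75 ln(1 − 0.230667) = −0.75 ln(0.769333)
  = −0.75 × (-0.262231) = 0.196673 substitutions/site.

0.197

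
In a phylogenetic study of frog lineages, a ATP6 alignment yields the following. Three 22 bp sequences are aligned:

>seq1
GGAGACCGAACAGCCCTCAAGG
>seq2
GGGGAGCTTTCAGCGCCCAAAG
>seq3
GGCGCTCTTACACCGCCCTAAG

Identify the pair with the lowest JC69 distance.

seq1–seq2: 8/22 differ, p = 0.364, d = 0.497.
seq1–seq3: 10/22 differ, p = 0.455, d = 0.699.
seq2–seq3: 6/22 differ, p = 0.273, d = 0.339.
The smallest distance is between seq2 and seq3.

seq2 and seq3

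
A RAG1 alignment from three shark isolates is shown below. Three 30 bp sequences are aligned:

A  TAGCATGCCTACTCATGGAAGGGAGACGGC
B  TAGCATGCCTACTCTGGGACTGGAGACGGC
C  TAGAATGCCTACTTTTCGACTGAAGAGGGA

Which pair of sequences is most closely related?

A and B

A–B: 4/30 differ, p = 0.133, d = 0.147.
A–C: 9/30 differ, p = 0.300, d = 0.383.
B–C: 7/30 differ, p = 0.233, d = 0.280.
The smallest distance is between A and B.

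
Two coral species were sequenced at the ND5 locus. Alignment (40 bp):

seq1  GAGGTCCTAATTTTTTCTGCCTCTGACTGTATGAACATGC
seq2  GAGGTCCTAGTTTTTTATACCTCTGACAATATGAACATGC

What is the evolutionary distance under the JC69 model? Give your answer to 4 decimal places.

0.1367

The sequences differ at 5 of 40 sites (10, 17, 19, 28, 29), so p = 5/40 = 0.125.
d = −(3/4) ln(1 − 4p/3) = −0.75 ln(1 − 0.166667) = −0.75 ln(0.833333)
  = −0.75 × (-0.182322) = 0.136742 substitutions/site.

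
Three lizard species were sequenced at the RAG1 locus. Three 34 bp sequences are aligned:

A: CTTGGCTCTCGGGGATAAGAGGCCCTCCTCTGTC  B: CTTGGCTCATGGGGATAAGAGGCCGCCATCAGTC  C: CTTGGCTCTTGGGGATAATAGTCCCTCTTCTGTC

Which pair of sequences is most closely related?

A and C

A–B: 6/34 differ, p = 0.176, d = 0.201.
A–C: 4/34 differ, p = 0.118, d = 0.128.
B–C: 7/34 differ, p = 0.206, d = 0.241.
The smallest distance is between A and C.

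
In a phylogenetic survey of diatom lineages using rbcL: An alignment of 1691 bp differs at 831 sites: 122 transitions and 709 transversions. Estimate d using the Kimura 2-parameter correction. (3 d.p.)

0.870

P = 122/1691 ≈ 0.072147 and Q = 709/1691 ≈ 0.419279.
Under the Kimura two-parameter model, d = −½ ln(1 − 2P − Q) − ¼ ln(1 − 2Q).
1 − 2P − Q = 0.436427, giving −½ ln(0.436427) = 0.414567.
1 − 2Q = 0.161442, giving −¼ ln(0.161442) = 0.455902.
d = 0.414567 + 0.455902 = 0.870469.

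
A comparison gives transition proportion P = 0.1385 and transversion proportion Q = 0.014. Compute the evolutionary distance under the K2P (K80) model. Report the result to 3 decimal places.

0.179

Under the Kimura two-parameter model, d = −½ ln(1 − 2P − Q) − ¼ ln(1 − 2Q).
1 − 2P − Q = 0.709, giving −½ ln(0.709) = 0.171950.
1 − 2Q = 0.972, giving −¼ ln(0.972) = 0.007100.
d = 0.171950 + 0.007100 = 0.179050.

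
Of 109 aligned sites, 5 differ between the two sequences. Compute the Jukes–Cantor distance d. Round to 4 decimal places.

p = 5/109 ≈ 0.045872.
d = −(3/4) ln(1 − 4p/3) = −0.75 ln(1 − 0.061163) = −0.75 ln(0.938837)
  = −0.75 × (-0.063113) = 0.047335 substitutions/site.

0.0473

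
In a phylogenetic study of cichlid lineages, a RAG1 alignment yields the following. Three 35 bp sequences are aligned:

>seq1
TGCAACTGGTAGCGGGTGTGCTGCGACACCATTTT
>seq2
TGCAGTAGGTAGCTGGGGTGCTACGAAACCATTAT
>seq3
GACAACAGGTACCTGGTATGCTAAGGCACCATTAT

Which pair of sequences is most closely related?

seq1–seq2: 8/35 differ, p = 0.229, d = 0.273.
seq1–seq3: 10/35 differ, p = 0.286, d = 0.360.
seq2–seq3: 10/35 differ, p = 0.286, d = 0.360.
The smallest distance is between seq1 and seq2.

seq1 and seq2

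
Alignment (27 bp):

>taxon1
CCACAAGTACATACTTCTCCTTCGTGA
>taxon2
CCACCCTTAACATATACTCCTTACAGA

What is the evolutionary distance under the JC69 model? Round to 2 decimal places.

0.67

The sequences differ at 12 of 27 sites, so p = 12/27 ≈ 0.444444.
d = −(3/4) ln(1 − 4p/3) = −0.75 ln(1 − 0.592592) = −0.75 ln(0.407408)
  = −0.75 × (-0.897940) = 0.673455 substitutions/site.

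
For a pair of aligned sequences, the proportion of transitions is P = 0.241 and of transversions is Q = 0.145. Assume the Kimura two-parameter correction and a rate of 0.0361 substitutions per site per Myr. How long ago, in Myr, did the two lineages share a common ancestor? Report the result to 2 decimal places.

8.02

Under the Kimura two-parameter model, d = −½ ln(1 − 2P − Q) − ¼ ln(1 − 2Q).
1 − 2P − Q = 0.373, giving −½ ln(0.373) = 0.493088.
1 − 2Q = 0.71, giving −¼ ln(0.71) = 0.085623.
d = 0.493088 + 0.085623 = 0.578711.
Under a molecular clock d = 2μt, so t = d/(2μ) = 0.578711 / (2 × 0.0361) = 8.02 Myr.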